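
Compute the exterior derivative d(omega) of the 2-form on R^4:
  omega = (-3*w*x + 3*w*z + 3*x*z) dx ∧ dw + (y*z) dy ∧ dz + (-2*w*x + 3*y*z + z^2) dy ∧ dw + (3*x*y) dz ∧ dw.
d(omega) = (-3*w - 3*x + 3*y) dx ∧ dz ∧ dw + (-2*w) dx ∧ dy ∧ dw + (3*x - 3*y - 2*z) dy ∧ dz ∧ dw

For a 2-form omega = sum_{i<j} g_{ij} dx_i ∧ dx_j, the exterior derivative is
  d(omega) = sum_{i<j} d(g_{ij}) ∧ dx_i ∧ dx_j = sum_{i<j, k} (∂g_{ij}/∂x_k) dx_k ∧ dx_i ∧ dx_j.
Expand each term, using dx_k ∧ dx_i ∧ dx_j = sgn(permutation) dx_{(a)} ∧ dx_{(b)} ∧ dx_{(c)} with (a < b < c) sorted:
  d(-3*w*x + 3*w*z + 3*x*z) includes (∂/∂z)(-3*w*x + 3*w*z + 3*x*z) dz = (3*w + 3*x) dz, which multiplied by dx ∧ dw gives (-3*w - 3*x) dx ∧ dz ∧ dw
  d(-2*w*x + 3*y*z + z^2) includes (∂/∂x)(-2*w*x + 3*y*z + z^2) dx = (-2*w) dx, which multiplied by dy ∧ dw gives (-2*w) dx ∧ dy ∧ dw
  d(-2*w*x + 3*y*z + z^2) includes (∂/∂z)(-2*w*x + 3*y*z + z^2) dz = (3*y + 2*z) dz, which multiplied by dy ∧ dw gives (-3*y - 2*z) dy ∧ dz ∧ dw
  d(3*x*y) includes (∂/∂x)(3*x*y) dx = (3*y) dx, which multiplied by dz ∧ dw gives (3*y) dx ∧ dz ∧ dw
  d(3*x*y) includes (∂/∂y)(3*x*y) dy = (3*x) dy, which multiplied by dz ∧ dw gives (3*x) dy ∧ dz ∧ dw
Collecting like 3-forms: d(omega) = (-3*w - 3*x + 3*y) dx ∧ dz ∧ dw + (-2*w) dx ∧ dy ∧ dw + (3*x - 3*y - 2*z) dy ∧ dz ∧ dw.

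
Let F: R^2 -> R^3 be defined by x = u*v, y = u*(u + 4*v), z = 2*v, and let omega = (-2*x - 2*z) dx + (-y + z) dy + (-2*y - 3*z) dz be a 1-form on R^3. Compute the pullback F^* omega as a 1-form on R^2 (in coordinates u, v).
F^* omega = (-2*u^3 - 12*u^2*v - 18*u*v^2 + 4*u*v + 4*v^2) du + (-4*u^3 - 18*u^2*v - 4*u^2 - 12*u*v - 12*v) dv

Using F^*(f dg) = (f ∘ F) d(g ∘ F), substitute each coordinate x_i by F_i(u, v) in f_i, and replace dx_i by d F_i = (∂F_i/∂u) du + (∂F_i/∂v) dv.
  For the x component: f_1(F) = 2*v*(-u - 2); d F_1 = (v) du + (u) dv
  For the y component: f_2(F) = -u^2 - 4*u*v + 2*v; d F_2 = (2*u + 4*v) du + (4*u) dv
  For the z component: f_3(F) = -2*u^2 - 8*u*v - 6*v; d F_3 = (0) du + (2) dv
Combining and collecting du, dv coefficients:
  coeff of du: -2*u^3 - 12*u^2*v - 18*u*v^2 + 4*u*v + 4*v^2
  coeff of dv: -4*u^3 - 18*u^2*v - 4*u^2 - 12*u*v - 12*v
F^* omega = (-2*u^3 - 12*u^2*v - 18*u*v^2 + 4*u*v + 4*v^2) du + (-4*u^3 - 18*u^2*v - 4*u^2 - 12*u*v - 12*v) dv.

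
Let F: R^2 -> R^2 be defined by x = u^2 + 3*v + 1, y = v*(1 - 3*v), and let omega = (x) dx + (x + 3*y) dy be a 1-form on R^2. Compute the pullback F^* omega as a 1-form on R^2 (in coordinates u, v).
F^* omega = (2*u*(u^2 + 3*v + 1)) du + (-6*u^2*v + 4*u^2 + 54*v^3 - 45*v^2 + 9*v + 4) dv

Using F^*(f dg) = (f ∘ F) d(g ∘ F), substitute each coordinate x_i by F_i(u, v) in f_i, and replace dx_i by d F_i = (∂F_i/∂u) du + (∂F_i/∂v) dv.
  For the x component: f_1(F) = u^2 + 3*v + 1; d F_1 = (2*u) du + (3) dv
  For the y component: f_2(F) = u^2 - 9*v^2 + 6*v + 1; d F_2 = (0) du + (1 - 6*v) dv
Combining and collecting du, dv coefficients:
  coeff of du: 2*u*(u^2 + 3*v + 1)
  coeff of dv: -6*u^2*v + 4*u^2 + 54*v^3 - 45*v^2 + 9*v + 4
F^* omega = (2*u*(u^2 + 3*v + 1)) du + (-6*u^2*v + 4*u^2 + 54*v^3 - 45*v^2 + 9*v + 4) dv.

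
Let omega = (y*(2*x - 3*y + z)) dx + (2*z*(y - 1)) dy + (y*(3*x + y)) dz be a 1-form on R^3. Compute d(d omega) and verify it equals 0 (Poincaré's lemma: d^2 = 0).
d(d omega) = 0

Step 1: d omega = sum_{i<j} (∂f_j/∂x_i - ∂f_i/∂x_j) dx_i ∧ dx_j:
  coeff of dx ∧ dy: -2*x + 6*y - z
  coeff of dx ∧ dz: 2*y
  coeff of dy ∧ dz: 3*x + 2
Step 2: Apply d again to each 2-form coefficient. The only possible 3-form in R^3 is dx ∧ dy ∧ dz, with coefficient
  ∂(coeff of dy∧dz)/∂x - ∂(coeff of dx∧dz)/∂y + ∂(coeff of dx∧dy)/∂z
  = ∂/∂x (3*x + 2) - ∂/∂y (2*y) + ∂/∂z (-2*x + 6*y - z).
Each of these terms simplifies to sums of mixed partials that cancel in pairs. The result is 0 (by equality of mixed partials for smooth functions — Schwarz / Clairaut).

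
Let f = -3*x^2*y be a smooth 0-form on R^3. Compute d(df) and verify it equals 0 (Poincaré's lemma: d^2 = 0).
d(df) = 0

Step 1: df = sum_i (∂f/∂x_i) dx_i = (-6*x*y) dx + (-3*x^2) dy + (0) dz.
Step 2: Apply d again. Using the 1-form formula, the coefficient of dx ∧ dy in d(df) is ∂^2 f/∂x ∂y - ∂^2 f/∂y ∂x = (-6*x) - (-6*x) = 0 (equality of mixed partials for smooth f).
Similarly for dx ∧ dz and dy ∧ dz — all coefficients vanish. So d(df) = 0.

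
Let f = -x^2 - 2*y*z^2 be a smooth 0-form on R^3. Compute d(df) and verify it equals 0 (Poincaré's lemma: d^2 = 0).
d(df) = 0

Step 1: df = sum_i (∂f/∂x_i) dx_i = (-2*x) dx + (-2*z^2) dy + (-4*y*z) dz.
Step 2: Apply d again. Using the 1-form formula, the coefficient of dx ∧ dy in d(df) is ∂^2 f/∂x ∂y - ∂^2 f/∂y ∂x = (0) - (0) = 0 (equality of mixed partials for smooth f).
Similarly for dx ∧ dz and dy ∧ dz — all coefficients vanish. So d(df) = 0.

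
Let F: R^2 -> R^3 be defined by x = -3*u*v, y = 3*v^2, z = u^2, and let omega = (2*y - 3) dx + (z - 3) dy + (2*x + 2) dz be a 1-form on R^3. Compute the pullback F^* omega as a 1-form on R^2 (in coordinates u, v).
F^* omega = (-12*u^2*v + 4*u - 18*v^3 + 9*v) du + (6*u^2*v - 18*u*v^2 + 9*u - 18*v) dv

Using F^*(f dg) = (f ∘ F) d(g ∘ F), substitute each coordinate x_i by F_i(u, v) in f_i, and replace dx_i by d F_i = (∂F_i/∂u) du + (∂F_i/∂v) dv.
  For the x component: f_1(F) = 6*v^2 - 3; d F_1 = (-3*v) du + (-3*u) dv
  For the y component: f_2(F) = u^2 - 3; d F_2 = (0) du + (6*v) dv
  For the z component: f_3(F) = -6*u*v + 2; d F_3 = (2*u) du + (0) dv
Combining and collecting du, dv coefficients:
  coeff of du: -12*u^2*v + 4*u - 18*v^3 + 9*v
  coeff of dv: 6*u^2*v - 18*u*v^2 + 9*u - 18*v
F^* omega = (-12*u^2*v + 4*u - 18*v^3 + 9*v) du + (6*u^2*v - 18*u*v^2 + 9*u - 18*v) dv.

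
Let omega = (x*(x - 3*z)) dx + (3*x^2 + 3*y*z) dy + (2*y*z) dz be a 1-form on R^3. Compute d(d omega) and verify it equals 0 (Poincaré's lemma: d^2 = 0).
d(d omega) = 0

Step 1: d omega = sum_{i<j} (∂f_j/∂x_i - ∂f_i/∂x_j) dx_i ∧ dx_j:
  coeff of dx ∧ dy: 6*x
  coeff of dx ∧ dz: 3*x
  coeff of dy ∧ dz: -3*y + 2*z
Step 2: Apply d again to each 2-form coefficient. The only possible 3-form in R^3 is dx ∧ dy ∧ dz, with coefficient
  ∂(coeff of dy∧dz)/∂x - ∂(coeff of dx∧dz)/∂y + ∂(coeff of dx∧dy)/∂z
  = ∂/∂x (-3*y + 2*z) - ∂/∂y (3*x) + ∂/∂z (6*x).
Each of these terms simplifies to sums of mixed partials that cancel in pairs. The result is 0 (by equality of mixed partials for smooth functions — Schwarz / Clairaut).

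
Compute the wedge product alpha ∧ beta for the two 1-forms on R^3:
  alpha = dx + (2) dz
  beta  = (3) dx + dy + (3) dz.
alpha ∧ beta = (1) dx ∧ dy + (-3) dx ∧ dz + (-2) dy ∧ dz

Distribute the wedge, using dx_i ∧ dx_j = -dx_j ∧ dx_i and dx_i ∧ dx_i = 0. For each pair (i, j) with i < j, the coefficient of dx_i ∧ dx_j in alpha ∧ beta is (alpha_i * beta_j - alpha_j * beta_i). Collecting: alpha ∧ beta = (1) dx ∧ dy + (-3) dx ∧ dz + (-2) dy ∧ dz.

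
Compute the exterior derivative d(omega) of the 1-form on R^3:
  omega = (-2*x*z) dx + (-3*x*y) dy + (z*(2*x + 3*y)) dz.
d(omega) = (-3*y) dx ∧ dy + (2*x + 2*z) dx ∧ dz + (3*z) dy ∧ dz

For a 1-form omega = sum_i f_i dx_i, the exterior derivative is
  d(omega) = sum_{i < j} (∂f_j/∂x_i - ∂f_i/∂x_j) dx_i ∧ dx_j.
  coefficient of dx ∧ dy: ∂f_2/∂x - ∂f_1/∂y = ∂(-3*x*y)/∂x - ∂(-2*x*z)/∂y = -3*y
  coefficient of dx ∧ dz: ∂f_3/∂x - ∂f_1/∂z = ∂(z*(2*x + 3*y))/∂x - ∂(-2*x*z)/∂z = 2*x + 2*z
  coefficient of dy ∧ dz: ∂f_3/∂y - ∂f_2/∂z = ∂(z*(2*x + 3*y))/∂y - ∂(-3*x*y)/∂z = 3*z
Assembling: d(omega) = (-3*y) dx ∧ dy + (2*x + 2*z) dx ∧ dz + (3*z) dy ∧ dz.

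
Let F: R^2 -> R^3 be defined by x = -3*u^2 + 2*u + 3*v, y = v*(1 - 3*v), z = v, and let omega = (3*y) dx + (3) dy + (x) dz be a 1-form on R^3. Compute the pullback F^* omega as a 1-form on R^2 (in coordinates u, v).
F^* omega = (6*v*(9*u*v - 3*u - 3*v + 1)) du + (-3*u^2 + 2*u - 27*v^2 - 6*v + 3) dv

Using F^*(f dg) = (f ∘ F) d(g ∘ F), substitute each coordinate x_i by F_i(u, v) in f_i, and replace dx_i by d F_i = (∂F_i/∂u) du + (∂F_i/∂v) dv.
  For the x component: f_1(F) = 3*v*(1 - 3*v); d F_1 = (2 - 6*u) du + (3) dv
  For the y component: f_2(F) = 3; d F_2 = (0) du + (1 - 6*v) dv
  For the z component: f_3(F) = -3*u^2 + 2*u + 3*v; d F_3 = (0) du + (1) dv
Combining and collecting du, dv coefficients:
  coeff of du: 6*v*(9*u*v - 3*u - 3*v + 1)
  coeff of dv: -3*u^2 + 2*u - 27*v^2 - 6*v + 3
F^* omega = (6*v*(9*u*v - 3*u - 3*v + 1)) du + (-3*u^2 + 2*u - 27*v^2 - 6*v + 3) dv.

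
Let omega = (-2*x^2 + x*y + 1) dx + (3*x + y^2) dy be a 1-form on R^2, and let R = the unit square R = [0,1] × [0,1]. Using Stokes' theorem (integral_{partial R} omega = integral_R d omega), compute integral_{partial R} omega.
integral_(partial R) omega = 5/2

Stokes: integral_partial_R omega = integral_R d omega with d omega = (∂Q/∂x - ∂P/∂y) dx ∧ dy.
  ∂Q/∂x = 3
  ∂P/∂y = x
  integrand = ∂Q/∂x - ∂P/∂y = 3 - x.
Integrating over R: integral_0^1 integral_0^1 (3 - x) dx dy = 5/2.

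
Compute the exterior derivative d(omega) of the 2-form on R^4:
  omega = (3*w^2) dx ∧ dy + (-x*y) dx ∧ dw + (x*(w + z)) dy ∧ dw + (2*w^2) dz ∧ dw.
d(omega) = (7*w + x + z) dx ∧ dy ∧ dw + (-x) dy ∧ dz ∧ dw

For a 2-form omega = sum_{i<j} g_{ij} dx_i ∧ dx_j, the exterior derivative is
  d(omega) = sum_{i<j} d(g_{ij}) ∧ dx_i ∧ dx_j = sum_{i<j, k} (∂g_{ij}/∂x_k) dx_k ∧ dx_i ∧ dx_j.
Expand each term, using dx_k ∧ dx_i ∧ dx_j = sgn(permutation) dx_{(a)} ∧ dx_{(b)} ∧ dx_{(c)} with (a < b < c) sorted:
  d(3*w^2) includes (∂/∂w)(3*w^2) dw = (6*w) dw, which multiplied by dx ∧ dy gives (6*w) dx ∧ dy ∧ dw
  d(-x*y) includes (∂/∂y)(-x*y) dy = (-x) dy, which multiplied by dx ∧ dw gives (x) dx ∧ dy ∧ dw
  d(x*(w + z)) includes (∂/∂x)(x*(w + z)) dx = (w + z) dx, which multiplied by dy ∧ dw gives (w + z) dx ∧ dy ∧ dw
  d(x*(w + z)) includes (∂/∂z)(x*(w + z)) dz = (x) dz, which multiplied by dy ∧ dw gives (-x) dy ∧ dz ∧ dw
Collecting like 3-forms: d(omega) = (7*w + x + z) dx ∧ dy ∧ dw + (-x) dy ∧ dz ∧ dw.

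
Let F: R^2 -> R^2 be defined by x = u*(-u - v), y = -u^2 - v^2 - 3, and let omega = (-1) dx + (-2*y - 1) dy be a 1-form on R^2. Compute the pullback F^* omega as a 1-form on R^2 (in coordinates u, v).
F^* omega = (-4*u^3 - 4*u*v^2 - 8*u + v) du + (-4*u^2*v + u - 4*v^3 - 10*v) dv

Using F^*(f dg) = (f ∘ F) d(g ∘ F), substitute each coordinate x_i by F_i(u, v) in f_i, and replace dx_i by d F_i = (∂F_i/∂u) du + (∂F_i/∂v) dv.
  For the x component: f_1(F) = -1; d F_1 = (-2*u - v) du + (-u) dv
  For the y component: f_2(F) = 2*u^2 + 2*v^2 + 5; d F_2 = (-2*u) du + (-2*v) dv
Combining and collecting du, dv coefficients:
  coeff of du: -4*u^3 - 4*u*v^2 - 8*u + v
  coeff of dv: -4*u^2*v + u - 4*v^3 - 10*v
F^* omega = (-4*u^3 - 4*u*v^2 - 8*u + v) du + (-4*u^2*v + u - 4*v^3 - 10*v) dv.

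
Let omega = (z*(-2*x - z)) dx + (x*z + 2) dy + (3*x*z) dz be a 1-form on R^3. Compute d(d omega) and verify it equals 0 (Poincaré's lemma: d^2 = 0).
d(d omega) = 0

Step 1: d omega = sum_{i<j} (∂f_j/∂x_i - ∂f_i/∂x_j) dx_i ∧ dx_j:
  coeff of dx ∧ dy: z
  coeff of dx ∧ dz: 2*x + 5*z
  coeff of dy ∧ dz: -x
Step 2: Apply d again to each 2-form coefficient. The only possible 3-form in R^3 is dx ∧ dy ∧ dz, with coefficient
  ∂(coeff of dy∧dz)/∂x - ∂(coeff of dx∧dz)/∂y + ∂(coeff of dx∧dy)/∂z
  = ∂/∂x (-x) - ∂/∂y (2*x + 5*z) + ∂/∂z (z).
Each of these terms simplifies to sums of mixed partials that cancel in pairs. The result is 0 (by equality of mixed partials for smooth functions — Schwarz / Clairaut).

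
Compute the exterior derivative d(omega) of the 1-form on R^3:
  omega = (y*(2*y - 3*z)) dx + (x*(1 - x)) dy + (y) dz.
d(omega) = (-2*x - 4*y + 3*z + 1) dx ∧ dy + (3*y) dx ∧ dz + (1) dy ∧ dz

For a 1-form omega = sum_i f_i dx_i, the exterior derivative is
  d(omega) = sum_{i < j} (∂f_j/∂x_i - ∂f_i/∂x_j) dx_i ∧ dx_j.
  coefficient of dx ∧ dy: ∂f_2/∂x - ∂f_1/∂y = ∂(x*(1 - x))/∂x - ∂(y*(2*y - 3*z))/∂y = -2*x - 4*y + 3*z + 1
  coefficient of dx ∧ dz: ∂f_3/∂x - ∂f_1/∂z = ∂(y)/∂x - ∂(y*(2*y - 3*z))/∂z = 3*y
  coefficient of dy ∧ dz: ∂f_3/∂y - ∂f_2/∂z = ∂(y)/∂y - ∂(x*(1 - x))/∂z = 1
Assembling: d(omega) = (-2*x - 4*y + 3*z + 1) dx ∧ dy + (3*y) dx ∧ dz + (1) dy ∧ dz.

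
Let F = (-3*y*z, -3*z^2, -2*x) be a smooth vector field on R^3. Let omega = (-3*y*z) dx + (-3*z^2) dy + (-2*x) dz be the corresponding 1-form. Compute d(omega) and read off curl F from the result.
d(omega) = (6*z) dy ∧ dz + (2 - 3*y) dz ∧ dx + (3*z) dx ∧ dy; curl F = (6*z, 2 - 3*y, 3*z)

d omega = sum_{i<j} (∂f_j/∂x_i - ∂f_i/∂x_j) dx_i ∧ dx_j. Under the identification (dy ∧ dz, dz ∧ dx, dx ∧ dy) ↔ (e_x, e_y, e_z), the coefficients are exactly the components of curl F. Compute:
  ∂R/∂y - ∂Q/∂z = (0) - (-6*z) = 6*z
  ∂P/∂z - ∂R/∂x = (-3*y) - (-2) = 2 - 3*y
  ∂Q/∂x - ∂P/∂y = (0) - (-3*z) = 3*z.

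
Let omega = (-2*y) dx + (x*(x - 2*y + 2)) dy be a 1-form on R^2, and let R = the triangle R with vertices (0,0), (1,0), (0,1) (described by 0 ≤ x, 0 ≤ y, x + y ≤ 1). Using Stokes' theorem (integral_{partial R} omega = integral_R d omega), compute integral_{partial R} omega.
integral_(partial R) omega = 2

Stokes: integral_partial_R omega = integral_R d omega with d omega = (∂Q/∂x - ∂P/∂y) dx ∧ dy.
  ∂Q/∂x = 2*x - 2*y + 2
  ∂P/∂y = -2
  integrand = ∂Q/∂x - ∂P/∂y = 2*x - 2*y + 4.
Integrating over R: integral_0^1 integral_0^{1-x} (2*x - 2*y + 4) dy dx = 2.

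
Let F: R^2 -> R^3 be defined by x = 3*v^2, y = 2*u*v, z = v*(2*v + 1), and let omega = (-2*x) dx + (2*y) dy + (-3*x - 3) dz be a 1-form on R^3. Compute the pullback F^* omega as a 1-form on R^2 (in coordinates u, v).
F^* omega = (8*u*v^2) du + (8*u^2*v - 72*v^3 - 9*v^2 - 12*v - 3) dv

Using F^*(f dg) = (f ∘ F) d(g ∘ F), substitute each coordinate x_i by F_i(u, v) in f_i, and replace dx_i by d F_i = (∂F_i/∂u) du + (∂F_i/∂v) dv.
  For the x component: f_1(F) = -6*v^2; d F_1 = (0) du + (6*v) dv
  For the y component: f_2(F) = 4*u*v; d F_2 = (2*v) du + (2*u) dv
  For the z component: f_3(F) = -9*v^2 - 3; d F_3 = (0) du + (4*v + 1) dv
Combining and collecting du, dv coefficients:
  coeff of du: 8*u*v^2
  coeff of dv: 8*u^2*v - 72*v^3 - 9*v^2 - 12*v - 3
F^* omega = (8*u*v^2) du + (8*u^2*v - 72*v^3 - 9*v^2 - 12*v - 3) dv.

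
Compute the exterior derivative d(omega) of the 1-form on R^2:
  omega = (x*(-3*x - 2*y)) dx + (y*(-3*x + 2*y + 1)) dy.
d(omega) = (2*x - 3*y) dx ∧ dy

For a 1-form omega = sum_i f_i dx_i, the exterior derivative is
  d(omega) = sum_{i < j} (∂f_j/∂x_i - ∂f_i/∂x_j) dx_i ∧ dx_j.
  coefficient of dx ∧ dy: ∂f_2/∂x - ∂f_1/∂y = ∂(y*(-3*x + 2*y + 1))/∂x - ∂(x*(-3*x - 2*y))/∂y = 2*x - 3*y
Assembling: d(omega) = (2*x - 3*y) dx ∧ dy.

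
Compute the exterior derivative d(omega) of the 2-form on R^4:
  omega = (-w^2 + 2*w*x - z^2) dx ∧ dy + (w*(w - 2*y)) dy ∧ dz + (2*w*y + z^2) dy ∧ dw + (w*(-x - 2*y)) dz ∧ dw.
d(omega) = (-2*z) dx ∧ dy ∧ dz + (-2*w + 2*x) dx ∧ dy ∧ dw + (-2*y - 2*z) dy ∧ dz ∧ dw + (-w) dx ∧ dz ∧ dw

For a 2-form omega = sum_{i<j} g_{ij} dx_i ∧ dx_j, the exterior derivative is
  d(omega) = sum_{i<j} d(g_{ij}) ∧ dx_i ∧ dx_j = sum_{i<j, k} (∂g_{ij}/∂x_k) dx_k ∧ dx_i ∧ dx_j.
Expand each term, using dx_k ∧ dx_i ∧ dx_j = sgn(permutation) dx_{(a)} ∧ dx_{(b)} ∧ dx_{(c)} with (a < b < c) sorted:
  d(-w^2 + 2*w*x - z^2) includes (∂/∂z)(-w^2 + 2*w*x - z^2) dz = (-2*z) dz, which multiplied by dx ∧ dy gives (-2*z) dx ∧ dy ∧ dz
  d(-w^2 + 2*w*x - z^2) includes (∂/∂w)(-w^2 + 2*w*x - z^2) dw = (-2*w + 2*x) dw, which multiplied by dx ∧ dy gives (-2*w + 2*x) dx ∧ dy ∧ dw
  d(w*(w - 2*y)) includes (∂/∂w)(w*(w - 2*y)) dw = (2*w - 2*y) dw, which multiplied by dy ∧ dz gives (2*w - 2*y) dy ∧ dz ∧ dw
  d(2*w*y + z^2) includes (∂/∂z)(2*w*y + z^2) dz = (2*z) dz, which multiplied by dy ∧ dw gives (-2*z) dy ∧ dz ∧ dw
  d(w*(-x - 2*y)) includes (∂/∂x)(w*(-x - 2*y)) dx = (-w) dx, which multiplied by dz ∧ dw gives (-w) dx ∧ dz ∧ dw
  d(w*(-x - 2*y)) includes (∂/∂y)(w*(-x - 2*y)) dy = (-2*w) dy, which multiplied by dz ∧ dw gives (-2*w) dy ∧ dz ∧ dw
Collecting like 3-forms: d(omega) = (-2*z) dx ∧ dy ∧ dz + (-2*w + 2*x) dx ∧ dy ∧ dw + (-2*y - 2*z) dy ∧ dz ∧ dw + (-w) dx ∧ dz ∧ dw.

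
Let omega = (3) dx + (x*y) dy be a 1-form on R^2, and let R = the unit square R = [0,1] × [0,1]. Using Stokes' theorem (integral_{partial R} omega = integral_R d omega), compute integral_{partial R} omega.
integral_(partial R) omega = 1/2

Stokes: integral_partial_R omega = integral_R d omega with d omega = (∂Q/∂x - ∂P/∂y) dx ∧ dy.
  ∂Q/∂x = y
  ∂P/∂y = 0
  integrand = ∂Q/∂x - ∂P/∂y = y.
Integrating over R: integral_0^1 integral_0^1 (y) dx dy = 1/2.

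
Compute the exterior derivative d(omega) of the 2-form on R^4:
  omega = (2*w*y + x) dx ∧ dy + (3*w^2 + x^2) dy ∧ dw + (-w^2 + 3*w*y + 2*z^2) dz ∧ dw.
d(omega) = (2*x + 2*y) dx ∧ dy ∧ dw + (3*w) dy ∧ dz ∧ dw

For a 2-form omega = sum_{i<j} g_{ij} dx_i ∧ dx_j, the exterior derivative is
  d(omega) = sum_{i<j} d(g_{ij}) ∧ dx_i ∧ dx_j = sum_{i<j, k} (∂g_{ij}/∂x_k) dx_k ∧ dx_i ∧ dx_j.
Expand each term, using dx_k ∧ dx_i ∧ dx_j = sgn(permutation) dx_{(a)} ∧ dx_{(b)} ∧ dx_{(c)} with (a < b < c) sorted:
  d(2*w*y + x) includes (∂/∂w)(2*w*y + x) dw = (2*y) dw, which multiplied by dx ∧ dy gives (2*y) dx ∧ dy ∧ dw
  d(3*w^2 + x^2) includes (∂/∂x)(3*w^2 + x^2) dx = (2*x) dx, which multiplied by dy ∧ dw gives (2*x) dx ∧ dy ∧ dw
  d(-w^2 + 3*w*y + 2*z^2) includes (∂/∂y)(-w^2 + 3*w*y + 2*z^2) dy = (3*w) dy, which multiplied by dz ∧ dw gives (3*w) dy ∧ dz ∧ dw
Collecting like 3-forms: d(omega) = (2*x + 2*y) dx ∧ dy ∧ dw + (3*w) dy ∧ dz ∧ dw.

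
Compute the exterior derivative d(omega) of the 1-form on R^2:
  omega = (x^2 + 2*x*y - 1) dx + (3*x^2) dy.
d(omega) = (4*x) dx ∧ dy

For a 1-form omega = sum_i f_i dx_i, the exterior derivative is
  d(omega) = sum_{i < j} (∂f_j/∂x_i - ∂f_i/∂x_j) dx_i ∧ dx_j.
  coefficient of dx ∧ dy: ∂f_2/∂x - ∂f_1/∂y = ∂(3*x^2)/∂x - ∂(x^2 + 2*x*y - 1)/∂y = 4*x
Assembling: d(omega) = (4*x) dx ∧ dy.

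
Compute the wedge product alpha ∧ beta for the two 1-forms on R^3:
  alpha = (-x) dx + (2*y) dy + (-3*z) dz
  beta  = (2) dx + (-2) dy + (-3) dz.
alpha ∧ beta = (2*x - 4*y) dx ∧ dy + (3*x + 6*z) dx ∧ dz + (-6*y - 6*z) dy ∧ dz

Distribute the wedge, using dx_i ∧ dx_j = -dx_j ∧ dx_i and dx_i ∧ dx_i = 0. For each pair (i, j) with i < j, the coefficient of dx_i ∧ dx_j in alpha ∧ beta is (alpha_i * beta_j - alpha_j * beta_i). Collecting: alpha ∧ beta = (2*x - 4*y) dx ∧ dy + (3*x + 6*z) dx ∧ dz + (-6*y - 6*z) dy ∧ dz.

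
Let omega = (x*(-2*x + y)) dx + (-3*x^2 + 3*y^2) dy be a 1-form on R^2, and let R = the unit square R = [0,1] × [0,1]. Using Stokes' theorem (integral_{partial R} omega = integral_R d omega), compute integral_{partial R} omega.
integral_(partial R) omega = -7/2

Stokes: integral_partial_R omega = integral_R d omega with d omega = (∂Q/∂x - ∂P/∂y) dx ∧ dy.
  ∂Q/∂x = -6*x
  ∂P/∂y = x
  integrand = ∂Q/∂x - ∂P/∂y = -7*x.
Integrating over R: integral_0^1 integral_0^1 (-7*x) dx dy = -7/2.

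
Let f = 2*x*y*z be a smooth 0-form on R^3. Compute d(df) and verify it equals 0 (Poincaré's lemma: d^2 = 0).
d(df) = 0

Step 1: df = sum_i (∂f/∂x_i) dx_i = (2*y*z) dx + (2*x*z) dy + (2*x*y) dz.
Step 2: Apply d again. Using the 1-form formula, the coefficient of dx ∧ dy in d(df) is ∂^2 f/∂x ∂y - ∂^2 f/∂y ∂x = (2*z) - (2*z) = 0 (equality of mixed partials for smooth f).
Similarly for dx ∧ dz and dy ∧ dz — all coefficients vanish. So d(df) = 0.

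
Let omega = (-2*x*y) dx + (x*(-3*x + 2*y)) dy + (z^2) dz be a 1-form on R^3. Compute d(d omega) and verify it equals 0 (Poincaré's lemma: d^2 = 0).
d(d omega) = 0

Step 1: d omega = sum_{i<j} (∂f_j/∂x_i - ∂f_i/∂x_j) dx_i ∧ dx_j:
  coeff of dx ∧ dy: -4*x + 2*y
  coeff of dx ∧ dz: 0
  coeff of dy ∧ dz: 0
Step 2: Apply d again to each 2-form coefficient. The only possible 3-form in R^3 is dx ∧ dy ∧ dz, with coefficient
  ∂(coeff of dy∧dz)/∂x - ∂(coeff of dx∧dz)/∂y + ∂(coeff of dx∧dy)/∂z
  = ∂/∂x (0) - ∂/∂y (0) + ∂/∂z (-4*x + 2*y).
Each of these terms simplifies to sums of mixed partials that cancel in pairs. The result is 0 (by equality of mixed partials for smooth functions — Schwarz / Clairaut).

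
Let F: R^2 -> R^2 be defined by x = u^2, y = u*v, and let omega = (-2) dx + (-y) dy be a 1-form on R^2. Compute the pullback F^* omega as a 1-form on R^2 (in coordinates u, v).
F^* omega = (u*(-v^2 - 4)) du + (-u^2*v) dv

Using F^*(f dg) = (f ∘ F) d(g ∘ F), substitute each coordinate x_i by F_i(u, v) in f_i, and replace dx_i by d F_i = (∂F_i/∂u) du + (∂F_i/∂v) dv.
  For the x component: f_1(F) = -2; d F_1 = (2*u) du + (0) dv
  For the y component: f_2(F) = -u*v; d F_2 = (v) du + (u) dv
Combining and collecting du, dv coefficients:
  coeff of du: u*(-v^2 - 4)
  coeff of dv: -u^2*v
F^* omega = (u*(-v^2 - 4)) du + (-u^2*v) dv.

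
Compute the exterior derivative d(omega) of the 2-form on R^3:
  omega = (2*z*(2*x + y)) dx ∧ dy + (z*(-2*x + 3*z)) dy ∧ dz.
d(omega) = (4*x + 2*y - 2*z) dx ∧ dy ∧ dz

For a 2-form omega = sum_{i<j} g_{ij} dx_i ∧ dx_j, the exterior derivative is
  d(omega) = sum_{i<j} d(g_{ij}) ∧ dx_i ∧ dx_j = sum_{i<j, k} (∂g_{ij}/∂x_k) dx_k ∧ dx_i ∧ dx_j.
Expand each term, using dx_k ∧ dx_i ∧ dx_j = sgn(permutation) dx_{(a)} ∧ dx_{(b)} ∧ dx_{(c)} with (a < b < c) sorted:
  d(2*z*(2*x + y)) includes (∂/∂z)(2*z*(2*x + y)) dz = (4*x + 2*y) dz, which multiplied by dx ∧ dy gives (4*x + 2*y) dx ∧ dy ∧ dz
  d(z*(-2*x + 3*z)) includes (∂/∂x)(z*(-2*x + 3*z)) dx = (-2*z) dx, which multiplied by dy ∧ dz gives (-2*z) dx ∧ dy ∧ dz
Collecting like 3-forms: d(omega) = (4*x + 2*y - 2*z) dx ∧ dy ∧ dz.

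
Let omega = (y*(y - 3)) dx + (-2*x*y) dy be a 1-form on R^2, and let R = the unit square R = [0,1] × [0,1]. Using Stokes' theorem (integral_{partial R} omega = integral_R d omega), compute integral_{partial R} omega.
integral_(partial R) omega = 1

Stokes: integral_partial_R omega = integral_R d omega with d omega = (∂Q/∂x - ∂P/∂y) dx ∧ dy.
  ∂Q/∂x = -2*y
  ∂P/∂y = 2*y - 3
  integrand = ∂Q/∂x - ∂P/∂y = 3 - 4*y.
Integrating over R: integral_0^1 integral_0^1 (3 - 4*y) dx dy = 1.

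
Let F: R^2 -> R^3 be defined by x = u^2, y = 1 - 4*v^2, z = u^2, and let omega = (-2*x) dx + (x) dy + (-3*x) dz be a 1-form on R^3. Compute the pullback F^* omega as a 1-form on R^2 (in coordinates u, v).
F^* omega = (-10*u^3) du + (-8*u^2*v) dv

Using F^*(f dg) = (f ∘ F) d(g ∘ F), substitute each coordinate x_i by F_i(u, v) in f_i, and replace dx_i by d F_i = (∂F_i/∂u) du + (∂F_i/∂v) dv.
  For the x component: f_1(F) = -2*u^2; d F_1 = (2*u) du + (0) dv
  For the y component: f_2(F) = u^2; d F_2 = (0) du + (-8*v) dv
  For the z component: f_3(F) = -3*u^2; d F_3 = (2*u) du + (0) dv
Combining and collecting du, dv coefficients:
  coeff of du: -10*u^3
  coeff of dv: -8*u^2*v
F^* omega = (-10*u^3) du + (-8*u^2*v) dv.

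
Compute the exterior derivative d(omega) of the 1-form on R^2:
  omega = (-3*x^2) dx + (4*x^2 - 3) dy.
d(omega) = (8*x) dx ∧ dy

For a 1-form omega = sum_i f_i dx_i, the exterior derivative is
  d(omega) = sum_{i < j} (∂f_j/∂x_i - ∂f_i/∂x_j) dx_i ∧ dx_j.
  coefficient of dx ∧ dy: ∂f_2/∂x - ∂f_1/∂y = ∂(4*x^2 - 3)/∂x - ∂(-3*x^2)/∂y = 8*x
Assembling: d(omega) = (8*x) dx ∧ dy.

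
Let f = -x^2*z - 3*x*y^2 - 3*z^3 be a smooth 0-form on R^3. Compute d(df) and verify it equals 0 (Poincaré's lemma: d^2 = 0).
d(df) = 0

Step 1: df = sum_i (∂f/∂x_i) dx_i = (-2*x*z - 3*y^2) dx + (-6*x*y) dy + (-x^2 - 9*z^2) dz.
Step 2: Apply d again. Using the 1-form formula, the coefficient of dx ∧ dy in d(df) is ∂^2 f/∂x ∂y - ∂^2 f/∂y ∂x = (-6*y) - (-6*y) = 0 (equality of mixed partials for smooth f).
Similarly for dx ∧ dz and dy ∧ dz — all coefficients vanish. So d(df) = 0.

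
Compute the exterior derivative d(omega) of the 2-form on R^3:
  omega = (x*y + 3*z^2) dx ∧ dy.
d(omega) = (6*z) dx ∧ dy ∧ dz

For a 2-form omega = sum_{i<j} g_{ij} dx_i ∧ dx_j, the exterior derivative is
  d(omega) = sum_{i<j} d(g_{ij}) ∧ dx_i ∧ dx_j = sum_{i<j, k} (∂g_{ij}/∂x_k) dx_k ∧ dx_i ∧ dx_j.
Expand each term, using dx_k ∧ dx_i ∧ dx_j = sgn(permutation) dx_{(a)} ∧ dx_{(b)} ∧ dx_{(c)} with (a < b < c) sorted:
  d(x*y + 3*z^2) includes (∂/∂z)(x*y + 3*z^2) dz = (6*z) dz, which multiplied by dx ∧ dy gives (6*z) dx ∧ dy ∧ dz
Collecting like 3-forms: d(omega) = (6*z) dx ∧ dy ∧ dz.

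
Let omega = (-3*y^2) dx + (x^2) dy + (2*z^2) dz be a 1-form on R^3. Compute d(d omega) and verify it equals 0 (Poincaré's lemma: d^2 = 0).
d(d omega) = 0

Step 1: d omega = sum_{i<j} (∂f_j/∂x_i - ∂f_i/∂x_j) dx_i ∧ dx_j:
  coeff of dx ∧ dy: 2*x + 6*y
  coeff of dx ∧ dz: 0
  coeff of dy ∧ dz: 0
Step 2: Apply d again to each 2-form coefficient. The only possible 3-form in R^3 is dx ∧ dy ∧ dz, with coefficient
  ∂(coeff of dy∧dz)/∂x - ∂(coeff of dx∧dz)/∂y + ∂(coeff of dx∧dy)/∂z
  = ∂/∂x (0) - ∂/∂y (0) + ∂/∂z (2*x + 6*y).
Each of these terms simplifies to sums of mixed partials that cancel in pairs. The result is 0 (by equality of mixed partials for smooth functions — Schwarz / Clairaut).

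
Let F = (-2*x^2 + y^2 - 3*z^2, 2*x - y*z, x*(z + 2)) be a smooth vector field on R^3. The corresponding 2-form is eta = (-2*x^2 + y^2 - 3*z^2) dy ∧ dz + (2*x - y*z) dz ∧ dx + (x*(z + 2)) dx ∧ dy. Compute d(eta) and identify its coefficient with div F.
d(eta) = (-3*x - z) dx ∧ dy ∧ dz; div F = -3*x - z

For a 2-form in R^3 of the form above, applying d gives a 3-form with coefficient ∂P/∂x + ∂Q/∂y + ∂R/∂z:
  ∂P/∂x = -4*x
  ∂Q/∂y = -z
  ∂R/∂z = x
Sum = -3*x - z, which is exactly div F.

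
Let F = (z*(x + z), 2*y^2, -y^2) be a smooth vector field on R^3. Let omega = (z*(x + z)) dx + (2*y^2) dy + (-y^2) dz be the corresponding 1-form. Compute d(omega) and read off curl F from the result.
d(omega) = (-2*y) dy ∧ dz + (x + 2*z) dz ∧ dx + (0) dx ∧ dy; curl F = (-2*y, x + 2*z, 0)

d omega = sum_{i<j} (∂f_j/∂x_i - ∂f_i/∂x_j) dx_i ∧ dx_j. Under the identification (dy ∧ dz, dz ∧ dx, dx ∧ dy) ↔ (e_x, e_y, e_z), the coefficients are exactly the components of curl F. Compute:
  ∂R/∂y - ∂Q/∂z = (-2*y) - (0) = -2*y
  ∂P/∂z - ∂R/∂x = (x + 2*z) - (0) = x + 2*z
  ∂Q/∂x - ∂P/∂y = (0) - (0) = 0.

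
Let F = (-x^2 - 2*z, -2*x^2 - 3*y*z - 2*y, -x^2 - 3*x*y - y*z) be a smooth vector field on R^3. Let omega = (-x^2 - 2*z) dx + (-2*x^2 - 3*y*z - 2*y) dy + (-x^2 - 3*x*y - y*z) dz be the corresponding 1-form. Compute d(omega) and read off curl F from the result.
d(omega) = (-3*x + 3*y - z) dy ∧ dz + (2*x + 3*y - 2) dz ∧ dx + (-4*x) dx ∧ dy; curl F = (-3*x + 3*y - z, 2*x + 3*y - 2, -4*x)

d omega = sum_{i<j} (∂f_j/∂x_i - ∂f_i/∂x_j) dx_i ∧ dx_j. Under the identification (dy ∧ dz, dz ∧ dx, dx ∧ dy) ↔ (e_x, e_y, e_z), the coefficients are exactly the components of curl F. Compute:
  ∂R/∂y - ∂Q/∂z = (-3*x - z) - (-3*y) = -3*x + 3*y - z
  ∂P/∂z - ∂R/∂x = (-2) - (-2*x - 3*y) = 2*x + 3*y - 2
  ∂Q/∂x - ∂P/∂y = (-4*x) - (0) = -4*x.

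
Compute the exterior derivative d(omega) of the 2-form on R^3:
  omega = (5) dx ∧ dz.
d(omega) = 0

For a 2-form omega = sum_{i<j} g_{ij} dx_i ∧ dx_j, the exterior derivative is
  d(omega) = sum_{i<j} d(g_{ij}) ∧ dx_i ∧ dx_j = sum_{i<j, k} (∂g_{ij}/∂x_k) dx_k ∧ dx_i ∧ dx_j.
Expand each term, using dx_k ∧ dx_i ∧ dx_j = sgn(permutation) dx_{(a)} ∧ dx_{(b)} ∧ dx_{(c)} with (a < b < c) sorted:

Collecting like 3-forms: d(omega) = 0.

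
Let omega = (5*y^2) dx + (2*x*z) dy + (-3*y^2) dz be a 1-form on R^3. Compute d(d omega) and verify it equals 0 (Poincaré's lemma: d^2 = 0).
d(d omega) = 0

Step 1: d omega = sum_{i<j} (∂f_j/∂x_i - ∂f_i/∂x_j) dx_i ∧ dx_j:
  coeff of dx ∧ dy: -10*y + 2*z
  coeff of dx ∧ dz: 0
  coeff of dy ∧ dz: -2*x - 6*y
Step 2: Apply d again to each 2-form coefficient. The only possible 3-form in R^3 is dx ∧ dy ∧ dz, with coefficient
  ∂(coeff of dy∧dz)/∂x - ∂(coeff of dx∧dz)/∂y + ∂(coeff of dx∧dy)/∂z
  = ∂/∂x (-2*x - 6*y) - ∂/∂y (0) + ∂/∂z (-10*y + 2*z).
Each of these terms simplifies to sums of mixed partials that cancel in pairs. The result is 0 (by equality of mixed partials for smooth functions — Schwarz / Clairaut).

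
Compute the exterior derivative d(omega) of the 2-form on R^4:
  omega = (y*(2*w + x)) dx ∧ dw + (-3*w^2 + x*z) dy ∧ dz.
d(omega) = (-2*w - x) dx ∧ dy ∧ dw + (z) dx ∧ dy ∧ dz + (-6*w) dy ∧ dz ∧ dw

For a 2-form omega = sum_{i<j} g_{ij} dx_i ∧ dx_j, the exterior derivative is
  d(omega) = sum_{i<j} d(g_{ij}) ∧ dx_i ∧ dx_j = sum_{i<j, k} (∂g_{ij}/∂x_k) dx_k ∧ dx_i ∧ dx_j.
Expand each term, using dx_k ∧ dx_i ∧ dx_j = sgn(permutation) dx_{(a)} ∧ dx_{(b)} ∧ dx_{(c)} with (a < b < c) sorted:
  d(y*(2*w + x)) includes (∂/∂y)(y*(2*w + x)) dy = (2*w + x) dy, which multiplied by dx ∧ dw gives (-2*w - x) dx ∧ dy ∧ dw
  d(-3*w^2 + x*z) includes (∂/∂x)(-3*w^2 + x*z) dx = (z) dx, which multiplied by dy ∧ dz gives (z) dx ∧ dy ∧ dz
  d(-3*w^2 + x*z) includes (∂/∂w)(-3*w^2 + x*z) dw = (-6*w) dw, which multiplied by dy ∧ dz gives (-6*w) dy ∧ dz ∧ dw
Collecting like 3-forms: d(omega) = (-2*w - x) dx ∧ dy ∧ dw + (z) dx ∧ dy ∧ dz + (-6*w) dy ∧ dz ∧ dw.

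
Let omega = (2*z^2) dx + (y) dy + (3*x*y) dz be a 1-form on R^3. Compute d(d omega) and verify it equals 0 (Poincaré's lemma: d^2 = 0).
d(d omega) = 0

Step 1: d omega = sum_{i<j} (∂f_j/∂x_i - ∂f_i/∂x_j) dx_i ∧ dx_j:
  coeff of dx ∧ dy: 0
  coeff of dx ∧ dz: 3*y - 4*z
  coeff of dy ∧ dz: 3*x
Step 2: Apply d again to each 2-form coefficient. The only possible 3-form in R^3 is dx ∧ dy ∧ dz, with coefficient
  ∂(coeff of dy∧dz)/∂x - ∂(coeff of dx∧dz)/∂y + ∂(coeff of dx∧dy)/∂z
  = ∂/∂x (3*x) - ∂/∂y (3*y - 4*z) + ∂/∂z (0).
Each of these terms simplifies to sums of mixed partials that cancel in pairs. The result is 0 (by equality of mixed partials for smooth functions — Schwarz / Clairaut).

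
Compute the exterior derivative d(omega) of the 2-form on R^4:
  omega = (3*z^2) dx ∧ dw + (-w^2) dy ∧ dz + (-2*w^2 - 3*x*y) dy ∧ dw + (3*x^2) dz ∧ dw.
d(omega) = (6*x - 6*z) dx ∧ dz ∧ dw + (-2*w) dy ∧ dz ∧ dw + (-3*y) dx ∧ dy ∧ dw

For a 2-form omega = sum_{i<j} g_{ij} dx_i ∧ dx_j, the exterior derivative is
  d(omega) = sum_{i<j} d(g_{ij}) ∧ dx_i ∧ dx_j = sum_{i<j, k} (∂g_{ij}/∂x_k) dx_k ∧ dx_i ∧ dx_j.
Expand each term, using dx_k ∧ dx_i ∧ dx_j = sgn(permutation) dx_{(a)} ∧ dx_{(b)} ∧ dx_{(c)} with (a < b < c) sorted:
  d(3*z^2) includes (∂/∂z)(3*z^2) dz = (6*z) dz, which multiplied by dx ∧ dw gives (-6*z) dx ∧ dz ∧ dw
  d(-w^2) includes (∂/∂w)(-w^2) dw = (-2*w) dw, which multiplied by dy ∧ dz gives (-2*w) dy ∧ dz ∧ dw
  d(-2*w^2 - 3*x*y) includes (∂/∂x)(-2*w^2 - 3*x*y) dx = (-3*y) dx, which multiplied by dy ∧ dw gives (-3*y) dx ∧ dy ∧ dw
  d(3*x^2) includes (∂/∂x)(3*x^2) dx = (6*x) dx, which multiplied by dz ∧ dw gives (6*x) dx ∧ dz ∧ dw
Collecting like 3-forms: d(omega) = (6*x - 6*z) dx ∧ dz ∧ dw + (-2*w) dy ∧ dz ∧ dw + (-3*y) dx ∧ dy ∧ dw.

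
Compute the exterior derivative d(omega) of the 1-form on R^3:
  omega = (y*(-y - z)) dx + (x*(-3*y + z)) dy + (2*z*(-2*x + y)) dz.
d(omega) = (-y + 2*z) dx ∧ dy + (y - 4*z) dx ∧ dz + (-x + 2*z) dy ∧ dz

For a 1-form omega = sum_i f_i dx_i, the exterior derivative is
  d(omega) = sum_{i < j} (∂f_j/∂x_i - ∂f_i/∂x_j) dx_i ∧ dx_j.
  coefficient of dx ∧ dy: ∂f_2/∂x - ∂f_1/∂y = ∂(x*(-3*y + z))/∂x - ∂(y*(-y - z))/∂y = -y + 2*z
  coefficient of dx ∧ dz: ∂f_3/∂x - ∂f_1/∂z = ∂(2*z*(-2*x + y))/∂x - ∂(y*(-y - z))/∂z = y - 4*z
  coefficient of dy ∧ dz: ∂f_3/∂y - ∂f_2/∂z = ∂(2*z*(-2*x + y))/∂y - ∂(x*(-3*y + z))/∂z = -x + 2*z
Assembling: d(omega) = (-y + 2*z) dx ∧ dy + (y - 4*z) dx ∧ dz + (-x + 2*z) dy ∧ dz.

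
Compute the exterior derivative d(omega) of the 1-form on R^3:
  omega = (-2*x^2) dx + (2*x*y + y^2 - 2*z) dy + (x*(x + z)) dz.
d(omega) = (2*y) dx ∧ dy + (2*x + z) dx ∧ dz + (2) dy ∧ dz

For a 1-form omega = sum_i f_i dx_i, the exterior derivative is
  d(omega) = sum_{i < j} (∂f_j/∂x_i - ∂f_i/∂x_j) dx_i ∧ dx_j.
  coefficient of dx ∧ dy: ∂f_2/∂x - ∂f_1/∂y = ∂(2*x*y + y^2 - 2*z)/∂x - ∂(-2*x^2)/∂y = 2*y
  coefficient of dx ∧ dz: ∂f_3/∂x - ∂f_1/∂z = ∂(x*(x + z))/∂x - ∂(-2*x^2)/∂z = 2*x + z
  coefficient of dy ∧ dz: ∂f_3/∂y - ∂f_2/∂z = ∂(x*(x + z))/∂y - ∂(2*x*y + y^2 - 2*z)/∂z = 2
Assembling: d(omega) = (2*y) dx ∧ dy + (2*x + z) dx ∧ dz + (2) dy ∧ dz.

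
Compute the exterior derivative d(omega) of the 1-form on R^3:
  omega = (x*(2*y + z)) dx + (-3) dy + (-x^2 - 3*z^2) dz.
d(omega) = (-2*x) dx ∧ dy + (-3*x) dx ∧ dz

For a 1-form omega = sum_i f_i dx_i, the exterior derivative is
  d(omega) = sum_{i < j} (∂f_j/∂x_i - ∂f_i/∂x_j) dx_i ∧ dx_j.
  coefficient of dx ∧ dy: ∂f_2/∂x - ∂f_1/∂y = ∂(-3)/∂x - ∂(x*(2*y + z))/∂y = -2*x
  coefficient of dx ∧ dz: ∂f_3/∂x - ∂f_1/∂z = ∂(-x^2 - 3*z^2)/∂x - ∂(x*(2*y + z))/∂z = -3*x
Assembling: d(omega) = (-2*x) dx ∧ dy + (-3*x) dx ∧ dz.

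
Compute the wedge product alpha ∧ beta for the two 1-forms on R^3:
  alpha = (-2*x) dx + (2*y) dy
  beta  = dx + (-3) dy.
alpha ∧ beta = (6*x - 2*y) dx ∧ dy

Distribute the wedge, using dx_i ∧ dx_j = -dx_j ∧ dx_i and dx_i ∧ dx_i = 0. For each pair (i, j) with i < j, the coefficient of dx_i ∧ dx_j in alpha ∧ beta is (alpha_i * beta_j - alpha_j * beta_i). Collecting: alpha ∧ beta = (6*x - 2*y) dx ∧ dy.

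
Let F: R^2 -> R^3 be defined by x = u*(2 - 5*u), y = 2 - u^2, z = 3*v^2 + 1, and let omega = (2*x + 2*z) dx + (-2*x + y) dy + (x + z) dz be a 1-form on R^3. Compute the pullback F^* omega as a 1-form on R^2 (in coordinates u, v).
F^* omega = (82*u^3 - 52*u^2 - 60*u*v^2 - 16*u + 12*v^2 + 4) du + (6*v*(-5*u^2 + 2*u + 3*v^2 + 1)) dv

Using F^*(f dg) = (f ∘ F) d(g ∘ F), substitute each coordinate x_i by F_i(u, v) in f_i, and replace dx_i by d F_i = (∂F_i/∂u) du + (∂F_i/∂v) dv.
  For the x component: f_1(F) = -10*u^2 + 4*u + 6*v^2 + 2; d F_1 = (2 - 10*u) du + (0) dv
  For the y component: f_2(F) = 9*u^2 - 4*u + 2; d F_2 = (-2*u) du + (0) dv
  For the z component: f_3(F) = -5*u^2 + 2*u + 3*v^2 + 1; d F_3 = (0) du + (6*v) dv
Combining and collecting du, dv coefficients:
  coeff of du: 82*u^3 - 52*u^2 - 60*u*v^2 - 16*u + 12*v^2 + 4
  coeff of dv: 6*v*(-5*u^2 + 2*u + 3*v^2 + 1)
F^* omega = (82*u^3 - 52*u^2 - 60*u*v^2 - 16*u + 12*v^2 + 4) du + (6*v*(-5*u^2 + 2*u + 3*v^2 + 1)) dv.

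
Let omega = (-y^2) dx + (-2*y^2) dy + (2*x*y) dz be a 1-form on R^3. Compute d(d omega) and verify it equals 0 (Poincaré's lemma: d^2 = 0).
d(d omega) = 0

Step 1: d omega = sum_{i<j} (∂f_j/∂x_i - ∂f_i/∂x_j) dx_i ∧ dx_j:
  coeff of dx ∧ dy: 2*y
  coeff of dx ∧ dz: 2*y
  coeff of dy ∧ dz: 2*x
Step 2: Apply d again to each 2-form coefficient. The only possible 3-form in R^3 is dx ∧ dy ∧ dz, with coefficient
  ∂(coeff of dy∧dz)/∂x - ∂(coeff of dx∧dz)/∂y + ∂(coeff of dx∧dy)/∂z
  = ∂/∂x (2*x) - ∂/∂y (2*y) + ∂/∂z (2*y).
Each of these terms simplifies to sums of mixed partials that cancel in pairs. The result is 0 (by equality of mixed partials for smooth functions — Schwarz / Clairaut).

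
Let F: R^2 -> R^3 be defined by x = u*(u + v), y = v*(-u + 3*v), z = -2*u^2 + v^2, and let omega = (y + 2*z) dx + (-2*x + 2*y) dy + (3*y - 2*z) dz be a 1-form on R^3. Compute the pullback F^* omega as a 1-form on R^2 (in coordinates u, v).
F^* omega = (-24*u^3 + 8*u^2*v - 15*u*v^2 - v^3) du + (-2*u^3 - u^2*v - 31*u*v^2 + 50*v^3) dv

Using F^*(f dg) = (f ∘ F) d(g ∘ F), substitute each coordinate x_i by F_i(u, v) in f_i, and replace dx_i by d F_i = (∂F_i/∂u) du + (∂F_i/∂v) dv.
  For the x component: f_1(F) = -4*u^2 - u*v + 5*v^2; d F_1 = (2*u + v) du + (u) dv
  For the y component: f_2(F) = -2*u^2 - 4*u*v + 6*v^2; d F_2 = (-v) du + (-u + 6*v) dv
  For the z component: f_3(F) = 4*u^2 - 3*u*v + 7*v^2; d F_3 = (-4*u) du + (2*v) dv
Combining and collecting du, dv coefficients:
  coeff of du: -24*u^3 + 8*u^2*v - 15*u*v^2 - v^3
  coeff of dv: -2*u^3 - u^2*v - 31*u*v^2 + 50*v^3
F^* omega = (-24*u^3 + 8*u^2*v - 15*u*v^2 - v^3) du + (-2*u^3 - u^2*v - 31*u*v^2 + 50*v^3) dv.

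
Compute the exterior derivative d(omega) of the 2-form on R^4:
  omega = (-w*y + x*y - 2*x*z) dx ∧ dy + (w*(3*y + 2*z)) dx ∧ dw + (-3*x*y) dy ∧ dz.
d(omega) = (-2*x - 3*y) dx ∧ dy ∧ dz + (-3*w - y) dx ∧ dy ∧ dw + (-2*w) dx ∧ dz ∧ dw

For a 2-form omega = sum_{i<j} g_{ij} dx_i ∧ dx_j, the exterior derivative is
  d(omega) = sum_{i<j} d(g_{ij}) ∧ dx_i ∧ dx_j = sum_{i<j, k} (∂g_{ij}/∂x_k) dx_k ∧ dx_i ∧ dx_j.
Expand each term, using dx_k ∧ dx_i ∧ dx_j = sgn(permutation) dx_{(a)} ∧ dx_{(b)} ∧ dx_{(c)} with (a < b < c) sorted:
  d(-w*y + x*y - 2*x*z) includes (∂/∂z)(-w*y + x*y - 2*x*z) dz = (-2*x) dz, which multiplied by dx ∧ dy gives (-2*x) dx ∧ dy ∧ dz
  d(-w*y + x*y - 2*x*z) includes (∂/∂w)(-w*y + x*y - 2*x*z) dw = (-y) dw, which multiplied by dx ∧ dy gives (-y) dx ∧ dy ∧ dw
  d(w*(3*y + 2*z)) includes (∂/∂y)(w*(3*y + 2*z)) dy = (3*w) dy, which multiplied by dx ∧ dw gives (-3*w) dx ∧ dy ∧ dw
  d(w*(3*y + 2*z)) includes (∂/∂z)(w*(3*y + 2*z)) dz = (2*w) dz, which multiplied by dx ∧ dw gives (-2*w) dx ∧ dz ∧ dw
  d(-3*x*y) includes (∂/∂x)(-3*x*y) dx = (-3*y) dx, which multiplied by dy ∧ dz gives (-3*y) dx ∧ dy ∧ dz
Collecting like 3-forms: d(omega) = (-2*x - 3*y) dx ∧ dy ∧ dz + (-3*w - y) dx ∧ dy ∧ dw + (-2*w) dx ∧ dz ∧ dw.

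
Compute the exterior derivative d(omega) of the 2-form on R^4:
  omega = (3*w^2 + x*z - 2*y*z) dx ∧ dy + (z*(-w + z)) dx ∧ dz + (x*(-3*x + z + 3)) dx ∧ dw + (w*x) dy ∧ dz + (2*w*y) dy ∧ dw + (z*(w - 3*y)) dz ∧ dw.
d(omega) = (w + x - 2*y) dx ∧ dy ∧ dz + (6*w) dx ∧ dy ∧ dw + (-x - z) dx ∧ dz ∧ dw + (x - 3*z) dy ∧ dz ∧ dw

For a 2-form omega = sum_{i<j} g_{ij} dx_i ∧ dx_j, the exterior derivative is
  d(omega) = sum_{i<j} d(g_{ij}) ∧ dx_i ∧ dx_j = sum_{i<j, k} (∂g_{ij}/∂x_k) dx_k ∧ dx_i ∧ dx_j.
Expand each term, using dx_k ∧ dx_i ∧ dx_j = sgn(permutation) dx_{(a)} ∧ dx_{(b)} ∧ dx_{(c)} with (a < b < c) sorted:
  d(3*w^2 + x*z - 2*y*z) includes (∂/∂z)(3*w^2 + x*z - 2*y*z) dz = (x - 2*y) dz, which multiplied by dx ∧ dy gives (x - 2*y) dx ∧ dy ∧ dz
  d(3*w^2 + x*z - 2*y*z) includes (∂/∂w)(3*w^2 + x*z - 2*y*z) dw = (6*w) dw, which multiplied by dx ∧ dy gives (6*w) dx ∧ dy ∧ dw
  d(z*(-w + z)) includes (∂/∂w)(z*(-w + z)) dw = (-z) dw, which multiplied by dx ∧ dz gives (-z) dx ∧ dz ∧ dw
  d(x*(-3*x + z + 3)) includes (∂/∂z)(x*(-3*x + z + 3)) dz = (x) dz, which multiplied by dx ∧ dw gives (-x) dx ∧ dz ∧ dw
  d(w*x) includes (∂/∂x)(w*x) dx = (w) dx, which multiplied by dy ∧ dz gives (w) dx ∧ dy ∧ dz
  d(w*x) includes (∂/∂w)(w*x) dw = (x) dw, which multiplied by dy ∧ dz gives (x) dy ∧ dz ∧ dw
  d(z*(w - 3*y)) includes (∂/∂y)(z*(w - 3*y)) dy = (-3*z) dy, which multiplied by dz ∧ dw gives (-3*z) dy ∧ dz ∧ dw
Collecting like 3-forms: d(omega) = (w + x - 2*y) dx ∧ dy ∧ dz + (6*w) dx ∧ dy ∧ dw + (-x - z) dx ∧ dz ∧ dw + (x - 3*z) dy ∧ dz ∧ dw.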